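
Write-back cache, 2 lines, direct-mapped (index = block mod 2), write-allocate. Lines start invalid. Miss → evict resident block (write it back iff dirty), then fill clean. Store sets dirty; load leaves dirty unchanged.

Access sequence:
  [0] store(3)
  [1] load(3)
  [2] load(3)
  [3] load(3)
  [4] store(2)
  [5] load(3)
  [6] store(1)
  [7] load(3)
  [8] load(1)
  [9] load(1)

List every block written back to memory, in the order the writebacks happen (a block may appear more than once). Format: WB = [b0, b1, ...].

  0 | W B3 → L1 miss [D]
  1 | R B3 → L1 hit [D]
  2 | R B3 → L1 hit [D]
  3 | R B3 → L1 hit [D]
  4 | W B2 → L0 miss [D]
  5 | R B3 → L1 hit [D]
  6 | W B1 → L1 miss wb→B3 [D]
  7 | R B3 → L1 miss wb→B1 [-]
  8 | R B1 → L1 miss [-]
  9 | R B1 → L1 hit [-]

WB = [3, 1]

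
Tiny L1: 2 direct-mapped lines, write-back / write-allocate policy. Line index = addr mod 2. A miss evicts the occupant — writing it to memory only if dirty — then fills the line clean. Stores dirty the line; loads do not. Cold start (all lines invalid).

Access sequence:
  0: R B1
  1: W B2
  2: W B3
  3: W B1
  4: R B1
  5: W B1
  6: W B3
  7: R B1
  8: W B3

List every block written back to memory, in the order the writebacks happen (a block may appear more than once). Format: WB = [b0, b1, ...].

0: R B1 -> L1 miss  d=-]
1: W B2 -> L0 miss  d=D]
2: W B3 -> L1 miss  d=D]
3: W B1 -> L1 miss wb->B3  d=D]
4: R B1 -> L1 hit  d=D]
5: W B1 -> L1 hit  d=D]
6: W B3 -> L1 miss wb->B1  d=D]
7: R B1 -> L1 miss wb->B3  d=-]
8: W B3 -> L1 miss  d=D]

WB = [3, 1, 3]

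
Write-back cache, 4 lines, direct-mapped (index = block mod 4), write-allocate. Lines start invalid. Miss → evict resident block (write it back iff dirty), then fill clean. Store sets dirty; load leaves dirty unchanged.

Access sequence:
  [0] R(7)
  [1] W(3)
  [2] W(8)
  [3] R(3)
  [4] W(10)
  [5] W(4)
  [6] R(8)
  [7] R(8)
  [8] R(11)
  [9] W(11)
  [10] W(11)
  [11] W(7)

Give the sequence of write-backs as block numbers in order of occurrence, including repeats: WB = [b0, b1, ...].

WB = [8, 4, 3, 11]

0: R B7 → L3 miss [-]
1: W B3 → L3 miss [D]
2: W B8 → L0 miss [D]
3: R B3 → L3 hit [D]
4: W B10 → L2 miss [D]
5: W B4 → L0 miss wb→B8 [D]
6: R B8 → L0 miss wb→B4 [-]
7: R B8 → L0 hit [-]
8: R B11 → L3 miss wb→B3 [-]
9: W B11 → L3 hit [D]
10: W B11 → L3 hit [D]
11: W B7 → L3 miss wb→B11 [D]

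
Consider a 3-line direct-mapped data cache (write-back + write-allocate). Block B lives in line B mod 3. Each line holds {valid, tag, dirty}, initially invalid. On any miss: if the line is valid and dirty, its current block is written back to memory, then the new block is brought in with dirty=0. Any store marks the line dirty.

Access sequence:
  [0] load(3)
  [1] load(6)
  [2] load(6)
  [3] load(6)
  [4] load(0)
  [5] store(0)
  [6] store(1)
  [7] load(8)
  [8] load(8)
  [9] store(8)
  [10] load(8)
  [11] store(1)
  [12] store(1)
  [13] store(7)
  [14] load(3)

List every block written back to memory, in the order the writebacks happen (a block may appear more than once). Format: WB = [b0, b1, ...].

0: R B3 → L0 miss [-]
1: R B6 → L0 miss [-]
2: R B6 → L0 hit [-]
3: R B6 → L0 hit [-]
4: R B0 → L0 miss [-]
5: W B0 → L0 hit [D]
6: W B1 → L1 miss [D]
7: R B8 → L2 miss [-]
8: R B8 → L2 hit [-]
9: W B8 → L2 hit [D]
10: R B8 → L2 hit [D]
11: W B1 → L1 hit [D]
12: W B1 → L1 hit [D]
13: W B7 → L1 miss wb→B1 [D]
14: R B3 → L0 miss wb→B0 [-]

WB = [1, 0]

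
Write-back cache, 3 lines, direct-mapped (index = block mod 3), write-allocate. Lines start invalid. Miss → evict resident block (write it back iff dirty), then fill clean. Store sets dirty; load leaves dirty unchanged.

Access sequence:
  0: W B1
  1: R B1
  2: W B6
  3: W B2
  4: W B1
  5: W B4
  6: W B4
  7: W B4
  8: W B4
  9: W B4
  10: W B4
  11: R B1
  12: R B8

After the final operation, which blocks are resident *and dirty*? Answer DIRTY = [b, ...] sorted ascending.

0: W B1 → L1 miss [D]
1: R B1 → L1 hit [D]
2: W B6 → L0 miss [D]
3: W B2 → L2 miss [D]
4: W B1 → L1 hit [D]
5: W B4 → L1 miss wb→B1 [D]
6: W B4 → L1 hit [D]
7: W B4 → L1 hit [D]
8: W B4 → L1 hit [D]
9: W B4 → L1 hit [D]
10: W B4 → L1 hit [D]
11: R B1 → L1 miss wb→B4 [-]
12: R B8 → L2 miss wb→B2 [-]

DIRTY = [6]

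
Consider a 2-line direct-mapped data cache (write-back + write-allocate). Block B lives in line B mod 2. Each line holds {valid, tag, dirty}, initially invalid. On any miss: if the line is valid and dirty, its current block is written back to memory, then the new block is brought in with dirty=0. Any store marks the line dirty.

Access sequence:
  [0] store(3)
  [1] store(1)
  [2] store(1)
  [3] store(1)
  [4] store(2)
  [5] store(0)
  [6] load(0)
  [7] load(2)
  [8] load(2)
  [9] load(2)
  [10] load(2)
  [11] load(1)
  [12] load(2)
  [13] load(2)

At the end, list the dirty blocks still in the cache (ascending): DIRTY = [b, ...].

  0 | W B3 → L1 miss [D]
  1 | W B1 → L1 miss wb→B3 [D]
  2 | W B1 → L1 hit [D]
  3 | W B1 → L1 hit [D]
  4 | W B2 → L0 miss [D]
  5 | W B0 → L0 miss wb→B2 [D]
  6 | R B0 → L0 hit [D]
  7 | R B2 → L0 miss wb→B0 [-]
  8 | R B2 → L0 hit [-]
  9 | R B2 → L0 hit [-]
  10 | R B2 → L0 hit [-]
  11 | R B1 → L1 hit [D]
  12 | R B2 → L0 hit [-]
  13 | R B2 → L0 hit [-]

DIRTY = [1]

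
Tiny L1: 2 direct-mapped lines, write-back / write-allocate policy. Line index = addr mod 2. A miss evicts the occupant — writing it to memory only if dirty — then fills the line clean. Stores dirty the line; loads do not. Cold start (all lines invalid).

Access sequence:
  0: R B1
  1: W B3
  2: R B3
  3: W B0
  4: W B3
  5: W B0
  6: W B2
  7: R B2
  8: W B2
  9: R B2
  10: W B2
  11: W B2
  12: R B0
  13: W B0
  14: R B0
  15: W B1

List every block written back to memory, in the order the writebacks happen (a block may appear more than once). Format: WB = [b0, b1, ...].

  0 | R B1 → L1 miss [-]
  1 | W B3 → L1 miss [D]
  2 | R B3 → L1 hit [D]
  3 | W B0 → L0 miss [D]
  4 | W B3 → L1 hit [D]
  5 | W B0 → L0 hit [D]
  6 | W B2 → L0 miss wb→B0 [D]
  7 | R B2 → L0 hit [D]
  8 | W B2 → L0 hit [D]
  9 | R B2 → L0 hit [D]
  10 | W B2 → L0 hit [D]
  11 | W B2 → L0 hit [D]
  12 | R B0 → L0 miss wb→B2 [-]
  13 | W B0 → L0 hit [D]
  14 | R B0 → L0 hit [D]
  15 | W B1 → L1 miss wb→B3 [D]

WB = [0, 2, 3]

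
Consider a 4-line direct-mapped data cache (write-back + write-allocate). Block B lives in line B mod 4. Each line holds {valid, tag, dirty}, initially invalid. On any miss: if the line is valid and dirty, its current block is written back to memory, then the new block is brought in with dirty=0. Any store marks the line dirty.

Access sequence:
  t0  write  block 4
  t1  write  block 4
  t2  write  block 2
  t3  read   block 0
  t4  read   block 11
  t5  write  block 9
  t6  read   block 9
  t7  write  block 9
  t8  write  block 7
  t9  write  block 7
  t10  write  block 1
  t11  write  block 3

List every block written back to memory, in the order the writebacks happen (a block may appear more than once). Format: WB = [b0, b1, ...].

WB = [4, 9, 7]

0: W B4 → L0 miss [D]
1: W B4 → L0 hit [D]
2: W B2 → L2 miss [D]
3: R B0 → L0 miss wb→B4 [-]
4: R B11 → L3 miss [-]
5: W B9 → L1 miss [D]
6: R B9 → L1 hit [D]
7: W B9 → L1 hit [D]
8: W B7 → L3 miss [D]
9: W B7 → L3 hit [D]
10: W B1 → L1 miss wb→B9 [D]
11: W B3 → L3 miss wb→B7 [D]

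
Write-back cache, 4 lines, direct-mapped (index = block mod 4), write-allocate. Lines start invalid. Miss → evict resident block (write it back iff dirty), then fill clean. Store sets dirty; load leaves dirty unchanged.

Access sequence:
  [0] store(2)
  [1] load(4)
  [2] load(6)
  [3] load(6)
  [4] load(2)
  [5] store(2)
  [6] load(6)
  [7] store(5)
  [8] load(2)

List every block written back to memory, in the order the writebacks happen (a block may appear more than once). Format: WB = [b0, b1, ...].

0: W B2 → L2 miss [D]
1: R B4 → L0 miss [-]
2: R B6 → L2 miss wb→B2 [-]
3: R B6 → L2 hit [-]
4: R B2 → L2 miss [-]
5: W B2 → L2 hit [D]
6: R B6 → L2 miss wb→B2 [-]
7: W B5 → L1 miss [D]
8: R B2 → L2 miss [-]

WB = [2, 2]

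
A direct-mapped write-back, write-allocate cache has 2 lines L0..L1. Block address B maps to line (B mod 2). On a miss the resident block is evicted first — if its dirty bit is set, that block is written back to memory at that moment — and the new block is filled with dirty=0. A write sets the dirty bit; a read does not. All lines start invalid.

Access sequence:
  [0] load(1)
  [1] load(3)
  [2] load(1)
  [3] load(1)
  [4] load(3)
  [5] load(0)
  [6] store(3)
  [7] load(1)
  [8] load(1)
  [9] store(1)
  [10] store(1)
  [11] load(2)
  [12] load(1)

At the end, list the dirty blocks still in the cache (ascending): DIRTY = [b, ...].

  0 | R B1 → L1 miss [-]
  1 | R B3 → L1 miss [-]
  2 | R B1 → L1 miss [-]
  3 | R B1 → L1 hit [-]
  4 | R B3 → L1 miss [-]
  5 | R B0 → L0 miss [-]
  6 | W B3 → L1 hit [D]
  7 | R B1 → L1 miss wb→B3 [-]
  8 | R B1 → L1 hit [-]
  9 | W B1 → L1 hit [D]
  10 | W B1 → L1 hit [D]
  11 | R B2 → L0 miss [-]
  12 | R B1 → L1 hit [D]

DIRTY = [1]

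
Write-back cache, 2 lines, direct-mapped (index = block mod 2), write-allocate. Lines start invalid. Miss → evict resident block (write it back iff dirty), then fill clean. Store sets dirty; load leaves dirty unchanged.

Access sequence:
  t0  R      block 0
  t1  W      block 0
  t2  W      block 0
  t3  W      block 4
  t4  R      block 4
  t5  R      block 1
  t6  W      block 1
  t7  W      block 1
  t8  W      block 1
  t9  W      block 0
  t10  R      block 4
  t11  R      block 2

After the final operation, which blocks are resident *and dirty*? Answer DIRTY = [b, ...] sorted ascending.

DIRTY = [1]

  0 | R B0 → L0 miss [-]
  1 | W B0 → L0 hit [D]
  2 | W B0 → L0 hit [D]
  3 | W B4 → L0 miss wb→B0 [D]
  4 | R B4 → L0 hit [D]
  5 | R B1 → L1 miss [-]
  6 | W B1 → L1 hit [D]
  7 | W B1 → L1 hit [D]
  8 | W B1 → L1 hit [D]
  9 | W B0 → L0 miss wb→B4 [D]
  10 | R B4 → L0 miss wb→B0 [-]
  11 | R B2 → L0 miss [-]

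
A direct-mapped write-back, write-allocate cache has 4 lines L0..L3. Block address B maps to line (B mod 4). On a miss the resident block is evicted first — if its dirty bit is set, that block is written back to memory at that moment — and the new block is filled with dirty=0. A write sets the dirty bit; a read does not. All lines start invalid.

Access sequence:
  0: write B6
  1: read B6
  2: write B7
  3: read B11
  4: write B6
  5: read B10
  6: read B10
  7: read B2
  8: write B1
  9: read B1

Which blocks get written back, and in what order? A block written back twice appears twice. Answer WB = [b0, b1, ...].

WB = [7, 6]

0: W B6 -> L2 miss  d=D]
1: R B6 -> L2 hit  d=D]
2: W B7 -> L3 miss  d=D]
3: R B11 -> L3 miss wb->B7  d=-]
4: W B6 -> L2 hit  d=D]
5: R B10 -> L2 miss wb->B6  d=-]
6: R B10 -> L2 hit  d=-]
7: R B2 -> L2 miss  d=-]
8: W B1 -> L1 miss  d=D]
9: R B1 -> L1 hit  d=D]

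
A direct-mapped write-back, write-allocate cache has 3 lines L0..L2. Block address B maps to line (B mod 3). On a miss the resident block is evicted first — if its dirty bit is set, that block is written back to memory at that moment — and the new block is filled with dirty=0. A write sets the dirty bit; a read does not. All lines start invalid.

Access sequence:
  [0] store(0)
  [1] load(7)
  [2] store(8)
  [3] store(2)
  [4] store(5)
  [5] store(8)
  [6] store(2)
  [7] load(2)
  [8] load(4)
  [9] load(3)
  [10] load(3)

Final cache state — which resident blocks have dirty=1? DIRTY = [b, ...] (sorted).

0: W B0 → L0 miss [D]
1: R B7 → L1 miss [-]
2: W B8 → L2 miss [D]
3: W B2 → L2 miss wb→B8 [D]
4: W B5 → L2 miss wb→B2 [D]
5: W B8 → L2 miss wb→B5 [D]
6: W B2 → L2 miss wb→B8 [D]
7: R B2 → L2 hit [D]
8: R B4 → L1 miss [-]
9: R B3 → L0 miss wb→B0 [-]
10: R B3 → L0 hit [-]

DIRTY = [2]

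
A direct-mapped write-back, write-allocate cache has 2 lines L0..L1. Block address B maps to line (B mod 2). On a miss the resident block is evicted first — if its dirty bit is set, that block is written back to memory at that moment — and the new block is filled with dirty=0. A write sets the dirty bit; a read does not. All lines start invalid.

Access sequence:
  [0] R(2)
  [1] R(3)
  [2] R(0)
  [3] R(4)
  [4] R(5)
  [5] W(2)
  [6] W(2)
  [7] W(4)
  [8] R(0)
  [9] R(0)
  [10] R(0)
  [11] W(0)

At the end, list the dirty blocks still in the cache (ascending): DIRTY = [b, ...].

DIRTY = [0]

0: R B2 → L0 miss [-]
1: R B3 → L1 miss [-]
2: R B0 → L0 miss [-]
3: R B4 → L0 miss [-]
4: R B5 → L1 miss [-]
5: W B2 → L0 miss [D]
6: W B2 → L0 hit [D]
7: W B4 → L0 miss wb→B2 [D]
8: R B0 → L0 miss wb→B4 [-]
9: R B0 → L0 hit [-]
10: R B0 → L0 hit [-]
11: W B0 → L0 hit [D]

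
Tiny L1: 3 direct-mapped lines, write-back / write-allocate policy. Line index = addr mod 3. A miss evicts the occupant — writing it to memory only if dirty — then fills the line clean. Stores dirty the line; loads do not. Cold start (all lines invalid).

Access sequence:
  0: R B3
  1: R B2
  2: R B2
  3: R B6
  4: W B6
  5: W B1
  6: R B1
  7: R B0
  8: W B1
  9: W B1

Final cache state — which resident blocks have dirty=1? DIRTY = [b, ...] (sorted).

DIRTY = [1]

0: R B3 → L0 miss [-]
1: R B2 → L2 miss [-]
2: R B2 → L2 hit [-]
3: R B6 → L0 miss [-]
4: W B6 → L0 hit [D]
5: W B1 → L1 miss [D]
6: R B1 → L1 hit [D]
7: R B0 → L0 miss wb→B6 [-]
8: W B1 → L1 hit [D]
9: W B1 → L1 hit [D]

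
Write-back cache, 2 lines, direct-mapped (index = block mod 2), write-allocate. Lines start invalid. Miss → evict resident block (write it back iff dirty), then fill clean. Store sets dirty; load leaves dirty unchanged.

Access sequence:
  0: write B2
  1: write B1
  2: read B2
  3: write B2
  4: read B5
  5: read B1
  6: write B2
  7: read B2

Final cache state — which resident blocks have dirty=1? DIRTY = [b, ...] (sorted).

DIRTY = [2]

  0 | W B2 → L0 miss [D]
  1 | W B1 → L1 miss [D]
  2 | R B2 → L0 hit [D]
  3 | W B2 → L0 hit [D]
  4 | R B5 → L1 miss wb→B1 [-]
  5 | R B1 → L1 miss [-]
  6 | W B2 → L0 hit [D]
  7 | R B2 → L0 hit [D]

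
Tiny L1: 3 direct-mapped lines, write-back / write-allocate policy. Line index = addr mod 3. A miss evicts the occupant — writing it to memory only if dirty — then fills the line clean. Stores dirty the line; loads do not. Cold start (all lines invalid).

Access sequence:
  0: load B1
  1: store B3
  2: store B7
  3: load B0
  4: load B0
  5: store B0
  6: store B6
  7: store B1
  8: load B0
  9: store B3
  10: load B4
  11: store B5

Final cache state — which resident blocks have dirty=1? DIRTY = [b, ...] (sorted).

DIRTY = [3, 5]

0: R B1 → L1 miss [-]
1: W B3 → L0 miss [D]
2: W B7 → L1 miss [D]
3: R B0 → L0 miss wb→B3 [-]
4: R B0 → L0 hit [-]
5: W B0 → L0 hit [D]
6: W B6 → L0 miss wb→B0 [D]
7: W B1 → L1 miss wb→B7 [D]
8: R B0 → L0 miss wb→B6 [-]
9: W B3 → L0 miss [D]
10: R B4 → L1 miss wb→B1 [-]
11: W B5 → L2 miss [D]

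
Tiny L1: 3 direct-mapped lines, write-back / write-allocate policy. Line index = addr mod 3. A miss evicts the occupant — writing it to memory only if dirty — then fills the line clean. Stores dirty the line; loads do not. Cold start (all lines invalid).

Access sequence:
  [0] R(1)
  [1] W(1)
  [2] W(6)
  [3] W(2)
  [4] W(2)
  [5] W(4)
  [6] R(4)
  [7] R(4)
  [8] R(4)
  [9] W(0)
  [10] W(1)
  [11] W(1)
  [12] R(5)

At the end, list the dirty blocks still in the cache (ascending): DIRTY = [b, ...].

0: R B1 -> L1 miss  d=-]
1: W B1 -> L1 hit  d=D]
2: W B6 -> L0 miss  d=D]
3: W B2 -> L2 miss  d=D]
4: W B2 -> L2 hit  d=D]
5: W B4 -> L1 miss wb->B1  d=D]
6: R B4 -> L1 hit  d=D]
7: R B4 -> L1 hit  d=D]
8: R B4 -> L1 hit  d=D]
9: W B0 -> L0 miss wb->B6  d=D]
10: W B1 -> L1 miss wb->B4  d=D]
11: W B1 -> L1 hit  d=D]
12: R B5 -> L2 miss wb->B2  d=-]

DIRTY = [0, 1]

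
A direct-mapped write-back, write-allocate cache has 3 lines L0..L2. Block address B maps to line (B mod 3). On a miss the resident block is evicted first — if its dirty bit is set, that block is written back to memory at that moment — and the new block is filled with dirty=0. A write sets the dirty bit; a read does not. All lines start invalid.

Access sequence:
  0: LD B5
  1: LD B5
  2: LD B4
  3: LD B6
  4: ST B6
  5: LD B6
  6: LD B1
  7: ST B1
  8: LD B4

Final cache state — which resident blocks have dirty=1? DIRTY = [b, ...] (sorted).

0: R B5 → L2 miss [-]
1: R B5 → L2 hit [-]
2: R B4 → L1 miss [-]
3: R B6 → L0 miss [-]
4: W B6 → L0 hit [D]
5: R B6 → L0 hit [D]
6: R B1 → L1 miss [-]
7: W B1 → L1 hit [D]
8: R B4 → L1 miss wb→B1 [-]

DIRTY = [6]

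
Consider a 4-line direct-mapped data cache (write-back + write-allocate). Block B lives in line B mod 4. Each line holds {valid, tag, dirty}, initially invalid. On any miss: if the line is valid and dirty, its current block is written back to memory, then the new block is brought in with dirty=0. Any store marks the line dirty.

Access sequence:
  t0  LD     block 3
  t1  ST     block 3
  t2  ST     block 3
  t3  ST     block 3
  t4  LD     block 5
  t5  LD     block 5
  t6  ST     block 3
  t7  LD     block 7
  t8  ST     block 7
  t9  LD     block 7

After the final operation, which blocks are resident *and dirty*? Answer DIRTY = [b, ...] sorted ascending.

0: R B3 → L3 miss [-]
1: W B3 → L3 hit [D]
2: W B3 → L3 hit [D]
3: W B3 → L3 hit [D]
4: R B5 → L1 miss [-]
5: R B5 → L1 hit [-]
6: W B3 → L3 hit [D]
7: R B7 → L3 miss wb→B3 [-]
8: W B7 → L3 hit [D]
9: R B7 → L3 hit [D]

DIRTY = [7]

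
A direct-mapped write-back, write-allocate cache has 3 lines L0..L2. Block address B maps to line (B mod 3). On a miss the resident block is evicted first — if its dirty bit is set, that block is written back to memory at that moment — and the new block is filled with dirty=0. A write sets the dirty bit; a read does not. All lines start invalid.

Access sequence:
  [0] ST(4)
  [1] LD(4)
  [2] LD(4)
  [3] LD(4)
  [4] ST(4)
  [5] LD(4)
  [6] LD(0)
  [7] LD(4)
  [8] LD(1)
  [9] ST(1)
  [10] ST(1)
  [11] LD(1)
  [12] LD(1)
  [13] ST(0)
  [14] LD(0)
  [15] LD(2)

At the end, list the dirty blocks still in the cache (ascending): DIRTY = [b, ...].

DIRTY = [0, 1]

  0 | W B4 → L1 miss [D]
  1 | R B4 → L1 hit [D]
  2 | R B4 → L1 hit [D]
  3 | R B4 → L1 hit [D]
  4 | W B4 → L1 hit [D]
  5 | R B4 → L1 hit [D]
  6 | R B0 → L0 miss [-]
  7 | R B4 → L1 hit [D]
  8 | R B1 → L1 miss wb→B4 [-]
  9 | W B1 → L1 hit [D]
  10 | W B1 → L1 hit [D]
  11 | R B1 → L1 hit [D]
  12 | R B1 → L1 hit [D]
  13 | W B0 → L0 hit [D]
  14 | R B0 → L0 hit [D]
  15 | R B2 → L2 miss [-]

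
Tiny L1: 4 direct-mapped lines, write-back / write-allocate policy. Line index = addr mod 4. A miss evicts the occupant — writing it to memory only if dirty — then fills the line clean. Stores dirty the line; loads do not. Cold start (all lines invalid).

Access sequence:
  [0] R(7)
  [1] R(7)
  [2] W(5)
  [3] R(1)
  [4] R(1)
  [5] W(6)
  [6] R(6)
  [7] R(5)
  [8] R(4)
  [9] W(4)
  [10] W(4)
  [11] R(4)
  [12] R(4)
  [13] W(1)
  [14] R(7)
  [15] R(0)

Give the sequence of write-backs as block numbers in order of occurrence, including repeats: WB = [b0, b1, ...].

WB = [5, 4]

0: R B7 -> L3 miss  d=-]
1: R B7 -> L3 hit  d=-]
2: W B5 -> L1 miss  d=D]
3: R B1 -> L1 miss wb->B5  d=-]
4: R B1 -> L1 hit  d=-]
5: W B6 -> L2 miss  d=D]
6: R B6 -> L2 hit  d=D]
7: R B5 -> L1 miss  d=-]
8: R B4 -> L0 miss  d=-]
9: W B4 -> L0 hit  d=D]
10: W B4 -> L0 hit  d=D]
11: R B4 -> L0 hit  d=D]
12: R B4 -> L0 hit  d=D]
13: W B1 -> L1 miss  d=D]
14: R B7 -> L3 hit  d=-]
15: R B0 -> L0 miss wb->B4  d=-]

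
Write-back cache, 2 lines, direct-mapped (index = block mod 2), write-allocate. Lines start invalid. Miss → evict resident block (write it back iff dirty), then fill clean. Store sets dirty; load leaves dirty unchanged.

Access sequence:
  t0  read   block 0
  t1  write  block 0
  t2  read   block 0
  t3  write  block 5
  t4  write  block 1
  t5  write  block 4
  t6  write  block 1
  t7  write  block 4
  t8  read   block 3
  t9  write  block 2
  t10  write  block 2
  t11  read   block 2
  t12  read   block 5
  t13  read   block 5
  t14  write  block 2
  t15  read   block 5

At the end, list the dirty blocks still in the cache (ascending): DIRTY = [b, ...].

DIRTY = [2]

0: R B0 -> L0 miss  d=-]
1: W B0 -> L0 hit  d=D]
2: R B0 -> L0 hit  d=D]
3: W B5 -> L1 miss  d=D]
4: W B1 -> L1 miss wb->B5  d=D]
5: W B4 -> L0 miss wb->B0  d=D]
6: W B1 -> L1 hit  d=D]
7: W B4 -> L0 hit  d=D]
8: R B3 -> L1 miss wb->B1  d=-]
9: W B2 -> L0 miss wb->B4  d=D]
10: W B2 -> L0 hit  d=D]
11: R B2 -> L0 hit  d=D]
12: R B5 -> L1 miss  d=-]
13: R B5 -> L1 hit  d=-]
14: W B2 -> L0 hit  d=D]
15: R B5 -> L1 hit  d=-]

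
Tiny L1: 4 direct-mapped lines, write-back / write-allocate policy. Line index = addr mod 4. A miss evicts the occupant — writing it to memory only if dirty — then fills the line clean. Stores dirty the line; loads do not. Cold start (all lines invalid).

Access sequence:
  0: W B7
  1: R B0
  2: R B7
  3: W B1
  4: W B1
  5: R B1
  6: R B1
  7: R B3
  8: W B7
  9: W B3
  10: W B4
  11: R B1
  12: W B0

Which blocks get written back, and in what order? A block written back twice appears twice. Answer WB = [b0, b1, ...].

  0 | W B7 → L3 miss [D]
  1 | R B0 → L0 miss [-]
  2 | R B7 → L3 hit [D]
  3 | W B1 → L1 miss [D]
  4 | W B1 → L1 hit [D]
  5 | R B1 → L1 hit [D]
  6 | R B1 → L1 hit [D]
  7 | R B3 → L3 miss wb→B7 [-]
  8 | W B7 → L3 miss [D]
  9 | W B3 → L3 miss wb→B7 [D]
  10 | W B4 → L0 miss [D]
  11 | R B1 → L1 hit [D]
  12 | W B0 → L0 miss wb→B4 [D]

WB = [7, 7, 4]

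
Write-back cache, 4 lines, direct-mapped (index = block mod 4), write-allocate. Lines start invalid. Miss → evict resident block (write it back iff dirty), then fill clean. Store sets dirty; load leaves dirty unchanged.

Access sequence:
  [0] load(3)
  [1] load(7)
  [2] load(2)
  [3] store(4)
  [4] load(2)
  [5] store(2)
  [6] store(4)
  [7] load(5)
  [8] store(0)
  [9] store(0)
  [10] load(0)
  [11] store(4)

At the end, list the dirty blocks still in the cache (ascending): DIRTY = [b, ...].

0: R B3 → L3 miss [-]
1: R B7 → L3 miss [-]
2: R B2 → L2 miss [-]
3: W B4 → L0 miss [D]
4: R B2 → L2 hit [-]
5: W B2 → L2 hit [D]
6: W B4 → L0 hit [D]
7: R B5 → L1 miss [-]
8: W B0 → L0 miss wb→B4 [D]
9: W B0 → L0 hit [D]
10: R B0 → L0 hit [D]
11: W B4 → L0 miss wb→B0 [D]

DIRTY = [2, 4]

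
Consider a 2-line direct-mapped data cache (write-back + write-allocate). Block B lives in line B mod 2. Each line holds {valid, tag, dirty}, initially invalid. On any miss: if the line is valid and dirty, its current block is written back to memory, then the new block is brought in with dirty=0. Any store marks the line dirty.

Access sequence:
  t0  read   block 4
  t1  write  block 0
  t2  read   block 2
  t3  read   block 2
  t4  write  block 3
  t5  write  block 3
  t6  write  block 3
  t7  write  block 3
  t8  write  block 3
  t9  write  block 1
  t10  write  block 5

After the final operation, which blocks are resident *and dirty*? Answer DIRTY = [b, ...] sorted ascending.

DIRTY = [5]

0: R B4 -> L0 miss  d=-]
1: W B0 -> L0 miss  d=D]
2: R B2 -> L0 miss wb->B0  d=-]
3: R B2 -> L0 hit  d=-]
4: W B3 -> L1 miss  d=D]
5: W B3 -> L1 hit  d=D]
6: W B3 -> L1 hit  d=D]
7: W B3 -> L1 hit  d=D]
8: W B3 -> L1 hit  d=D]
9: W B1 -> L1 miss wb->B3  d=D]
10: W B5 -> L1 miss wb->B1  d=D]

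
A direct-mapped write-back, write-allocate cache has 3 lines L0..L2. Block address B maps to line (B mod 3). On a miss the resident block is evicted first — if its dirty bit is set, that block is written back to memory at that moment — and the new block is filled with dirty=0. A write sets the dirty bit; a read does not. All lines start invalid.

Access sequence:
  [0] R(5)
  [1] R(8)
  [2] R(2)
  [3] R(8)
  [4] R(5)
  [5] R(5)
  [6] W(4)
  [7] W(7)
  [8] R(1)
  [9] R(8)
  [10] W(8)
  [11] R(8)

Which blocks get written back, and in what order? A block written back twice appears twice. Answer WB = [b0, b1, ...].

0: R B5 → L2 miss [-]
1: R B8 → L2 miss [-]
2: R B2 → L2 miss [-]
3: R B8 → L2 miss [-]
4: R B5 → L2 miss [-]
5: R B5 → L2 hit [-]
6: W B4 → L1 miss [D]
7: W B7 → L1 miss wb→B4 [D]
8: R B1 → L1 miss wb→B7 [-]
9: R B8 → L2 miss [-]
10: W B8 → L2 hit [D]
11: R B8 → L2 hit [D]

WB = [4, 7]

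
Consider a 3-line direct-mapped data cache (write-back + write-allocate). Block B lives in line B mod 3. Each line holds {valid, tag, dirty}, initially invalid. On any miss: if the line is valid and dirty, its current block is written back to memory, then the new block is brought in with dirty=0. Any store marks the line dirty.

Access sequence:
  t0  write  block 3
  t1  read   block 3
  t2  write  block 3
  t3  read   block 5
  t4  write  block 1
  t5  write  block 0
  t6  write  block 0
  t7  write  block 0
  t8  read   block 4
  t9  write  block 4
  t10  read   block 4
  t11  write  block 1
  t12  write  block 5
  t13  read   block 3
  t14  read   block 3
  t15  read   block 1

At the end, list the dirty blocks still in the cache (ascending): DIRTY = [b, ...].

  0 | W B3 → L0 miss [D]
  1 | R B3 → L0 hit [D]
  2 | W B3 → L0 hit [D]
  3 | R B5 → L2 miss [-]
  4 | W B1 → L1 miss [D]
  5 | W B0 → L0 miss wb→B3 [D]
  6 | W B0 → L0 hit [D]
  7 | W B0 → L0 hit [D]
  8 | R B4 → L1 miss wb→B1 [-]
  9 | W B4 → L1 hit [D]
  10 | R B4 → L1 hit [D]
  11 | W B1 → L1 miss wb→B4 [D]
  12 | W B5 → L2 hit [D]
  13 | R B3 → L0 miss wb→B0 [-]
  14 | R B3 → L0 hit [-]
  15 | R B1 → L1 hit [D]

DIRTY = [1, 5]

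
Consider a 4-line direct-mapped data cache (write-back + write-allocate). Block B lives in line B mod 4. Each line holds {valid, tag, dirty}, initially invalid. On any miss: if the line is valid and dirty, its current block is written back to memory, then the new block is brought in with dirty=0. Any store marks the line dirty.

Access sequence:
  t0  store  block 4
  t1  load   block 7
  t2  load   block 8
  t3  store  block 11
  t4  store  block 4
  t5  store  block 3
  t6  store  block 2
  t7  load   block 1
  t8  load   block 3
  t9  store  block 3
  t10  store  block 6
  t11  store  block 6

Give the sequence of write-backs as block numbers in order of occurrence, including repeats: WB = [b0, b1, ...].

0: W B4 -> L0 miss  d=D]
1: R B7 -> L3 miss  d=-]
2: R B8 -> L0 miss wb->B4  d=-]
3: W B11 -> L3 miss  d=D]
4: W B4 -> L0 miss  d=D]
5: W B3 -> L3 miss wb->B11  d=D]
6: W B2 -> L2 miss  d=D]
7: R B1 -> L1 miss  d=-]
8: R B3 -> L3 hit  d=D]
9: W B3 -> L3 hit  d=D]
10: W B6 -> L2 miss wb->B2  d=D]
11: W B6 -> L2 hit  d=D]

WB = [4, 11, 2]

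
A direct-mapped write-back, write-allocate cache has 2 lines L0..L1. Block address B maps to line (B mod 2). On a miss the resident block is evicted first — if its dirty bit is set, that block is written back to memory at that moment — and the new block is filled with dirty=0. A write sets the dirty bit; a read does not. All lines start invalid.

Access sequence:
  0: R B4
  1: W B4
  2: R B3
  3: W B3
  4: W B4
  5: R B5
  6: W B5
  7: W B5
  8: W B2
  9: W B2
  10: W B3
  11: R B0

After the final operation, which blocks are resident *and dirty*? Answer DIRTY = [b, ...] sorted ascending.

DIRTY = [3]

  0 | R B4 → L0 miss [-]
  1 | W B4 → L0 hit [D]
  2 | R B3 → L1 miss [-]
  3 | W B3 → L1 hit [D]
  4 | W B4 → L0 hit [D]
  5 | R B5 → L1 miss wb→B3 [-]
  6 | W B5 → L1 hit [D]
  7 | W B5 → L1 hit [D]
  8 | W B2 → L0 miss wb→B4 [D]
  9 | W B2 → L0 hit [D]
  10 | W B3 → L1 miss wb→B5 [D]
  11 | R B0 → L0 miss wb→B2 [-]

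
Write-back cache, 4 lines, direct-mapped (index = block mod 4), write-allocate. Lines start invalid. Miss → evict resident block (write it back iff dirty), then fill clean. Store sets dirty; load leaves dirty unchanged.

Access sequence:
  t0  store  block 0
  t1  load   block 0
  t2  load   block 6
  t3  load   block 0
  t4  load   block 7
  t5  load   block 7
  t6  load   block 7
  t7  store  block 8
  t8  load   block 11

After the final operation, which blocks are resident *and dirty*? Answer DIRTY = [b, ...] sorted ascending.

DIRTY = [8]

  0 | W B0 → L0 miss [D]
  1 | R B0 → L0 hit [D]
  2 | R B6 → L2 miss [-]
  3 | R B0 → L0 hit [D]
  4 | R B7 → L3 miss [-]
  5 | R B7 → L3 hit [-]
  6 | R B7 → L3 hit [-]
  7 | W B8 → L0 miss wb→B0 [D]
  8 | R B11 → L3 miss [-]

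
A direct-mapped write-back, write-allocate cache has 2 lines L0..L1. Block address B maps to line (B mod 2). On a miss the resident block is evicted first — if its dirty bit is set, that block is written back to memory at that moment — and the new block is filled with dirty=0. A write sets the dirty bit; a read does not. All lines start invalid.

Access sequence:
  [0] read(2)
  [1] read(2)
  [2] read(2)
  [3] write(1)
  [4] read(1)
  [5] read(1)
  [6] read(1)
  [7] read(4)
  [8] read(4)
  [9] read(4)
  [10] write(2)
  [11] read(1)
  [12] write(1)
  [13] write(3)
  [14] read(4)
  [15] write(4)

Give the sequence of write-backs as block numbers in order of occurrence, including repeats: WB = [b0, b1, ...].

WB = [1, 2]

0: R B2 -> L0 miss  d=-]
1: R B2 -> L0 hit  d=-]
2: R B2 -> L0 hit  d=-]
3: W B1 -> L1 miss  d=D]
4: R B1 -> L1 hit  d=D]
5: R B1 -> L1 hit  d=D]
6: R B1 -> L1 hit  d=D]
7: R B4 -> L0 miss  d=-]
8: R B4 -> L0 hit  d=-]
9: R B4 -> L0 hit  d=-]
10: W B2 -> L0 miss  d=D]
11: R B1 -> L1 hit  d=D]
12: W B1 -> L1 hit  d=D]
13: W B3 -> L1 miss wb->B1  d=D]
14: R B4 -> L0 miss wb->B2  d=-]
15: W B4 -> L0 hit  d=D]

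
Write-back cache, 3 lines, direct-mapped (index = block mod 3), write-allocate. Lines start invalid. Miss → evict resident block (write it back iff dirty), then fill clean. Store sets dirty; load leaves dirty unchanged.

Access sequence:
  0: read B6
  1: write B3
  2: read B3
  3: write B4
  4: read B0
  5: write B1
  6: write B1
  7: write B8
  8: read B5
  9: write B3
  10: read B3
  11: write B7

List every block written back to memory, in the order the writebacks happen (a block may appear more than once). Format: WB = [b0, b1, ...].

0: R B6 → L0 miss [-]
1: W B3 → L0 miss [D]
2: R B3 → L0 hit [D]
3: W B4 → L1 miss [D]
4: R B0 → L0 miss wb→B3 [-]
5: W B1 → L1 miss wb→B4 [D]
6: W B1 → L1 hit [D]
7: W B8 → L2 miss [D]
8: R B5 → L2 miss wb→B8 [-]
9: W B3 → L0 miss [D]
10: R B3 → L0 hit [D]
11: W B7 → L1 miss wb→B1 [D]

WB = [3, 4, 8, 1]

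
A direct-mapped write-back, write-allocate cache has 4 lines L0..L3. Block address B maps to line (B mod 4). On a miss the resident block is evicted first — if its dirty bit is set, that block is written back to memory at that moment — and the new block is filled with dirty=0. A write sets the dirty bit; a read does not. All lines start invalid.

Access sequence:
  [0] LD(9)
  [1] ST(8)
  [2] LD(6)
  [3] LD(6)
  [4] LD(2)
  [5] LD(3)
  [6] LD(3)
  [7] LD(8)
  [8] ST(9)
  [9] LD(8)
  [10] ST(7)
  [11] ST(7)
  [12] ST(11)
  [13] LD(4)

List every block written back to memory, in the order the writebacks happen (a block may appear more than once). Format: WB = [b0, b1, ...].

WB = [7, 8]

0: R B9 -> L1 miss  d=-]
1: W B8 -> L0 miss  d=D]
2: R B6 -> L2 miss  d=-]
3: R B6 -> L2 hit  d=-]
4: R B2 -> L2 miss  d=-]
5: R B3 -> L3 miss  d=-]
6: R B3 -> L3 hit  d=-]
7: R B8 -> L0 hit  d=D]
8: W B9 -> L1 hit  d=D]
9: R B8 -> L0 hit  d=D]
10: W B7 -> L3 miss  d=D]
11: W B7 -> L3 hit  d=D]
12: W B11 -> L3 miss wb->B7  d=D]
13: R B4 -> L0 miss wb->B8  d=-]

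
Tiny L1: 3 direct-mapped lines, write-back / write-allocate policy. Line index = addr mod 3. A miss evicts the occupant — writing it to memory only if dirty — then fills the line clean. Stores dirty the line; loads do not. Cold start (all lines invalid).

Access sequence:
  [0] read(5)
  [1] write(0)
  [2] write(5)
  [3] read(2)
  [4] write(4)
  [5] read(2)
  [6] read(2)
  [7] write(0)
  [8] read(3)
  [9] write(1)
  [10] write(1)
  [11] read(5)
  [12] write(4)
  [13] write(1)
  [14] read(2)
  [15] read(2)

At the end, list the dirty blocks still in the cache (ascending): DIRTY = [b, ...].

DIRTY = [1]

0: R B5 → L2 miss [-]
1: W B0 → L0 miss [D]
2: W B5 → L2 hit [D]
3: R B2 → L2 miss wb→B5 [-]
4: W B4 → L1 miss [D]
5: R B2 → L2 hit [-]
6: R B2 → L2 hit [-]
7: W B0 → L0 hit [D]
8: R B3 → L0 miss wb→B0 [-]
9: W B1 → L1 miss wb→B4 [D]
10: W B1 → L1 hit [D]
11: R B5 → L2 miss [-]
12: W B4 → L1 miss wb→B1 [D]
13: W B1 → L1 miss wb→B4 [D]
14: R B2 → L2 miss [-]
15: R B2 → L2 hit [-]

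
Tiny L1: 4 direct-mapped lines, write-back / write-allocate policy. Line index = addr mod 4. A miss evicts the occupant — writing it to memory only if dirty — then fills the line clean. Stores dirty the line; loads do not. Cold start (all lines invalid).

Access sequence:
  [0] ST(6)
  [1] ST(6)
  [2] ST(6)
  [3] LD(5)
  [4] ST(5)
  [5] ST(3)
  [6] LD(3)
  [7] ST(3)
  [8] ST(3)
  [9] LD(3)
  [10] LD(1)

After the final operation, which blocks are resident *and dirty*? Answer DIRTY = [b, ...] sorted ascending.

0: W B6 → L2 miss [D]
1: W B6 → L2 hit [D]
2: W B6 → L2 hit [D]
3: R B5 → L1 miss [-]
4: W B5 → L1 hit [D]
5: W B3 → L3 miss [D]
6: R B3 → L3 hit [D]
7: W B3 → L3 hit [D]
8: W B3 → L3 hit [D]
9: R B3 → L3 hit [D]
10: R B1 → L1 miss wb→B5 [-]

DIRTY = [3, 6]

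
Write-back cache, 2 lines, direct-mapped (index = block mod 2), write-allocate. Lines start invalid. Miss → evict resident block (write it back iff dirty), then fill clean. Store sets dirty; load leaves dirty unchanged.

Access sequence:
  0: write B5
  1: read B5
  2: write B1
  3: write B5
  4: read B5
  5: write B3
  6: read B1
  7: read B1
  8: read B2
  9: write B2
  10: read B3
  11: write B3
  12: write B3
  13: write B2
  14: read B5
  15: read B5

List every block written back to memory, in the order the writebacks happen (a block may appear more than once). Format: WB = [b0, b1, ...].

WB = [5, 1, 5, 3, 3]

  0 | W B5 → L1 miss [D]
  1 | R B5 → L1 hit [D]
  2 | W B1 → L1 miss wb→B5 [D]
  3 | W B5 → L1 miss wb→B1 [D]
  4 | R B5 → L1 hit [D]
  5 | W B3 → L1 miss wb→B5 [D]
  6 | R B1 → L1 miss wb→B3 [-]
  7 | R B1 → L1 hit [-]
  8 | R B2 → L0 miss [-]
  9 | W B2 → L0 hit [D]
  10 | R B3 → L1 miss [-]
  11 | W B3 → L1 hit [D]
  12 | W B3 → L1 hit [D]
  13 | W B2 → L0 hit [D]
  14 | R B5 → L1 miss wb→B3 [-]
  15 | R B5 → L1 hit [-]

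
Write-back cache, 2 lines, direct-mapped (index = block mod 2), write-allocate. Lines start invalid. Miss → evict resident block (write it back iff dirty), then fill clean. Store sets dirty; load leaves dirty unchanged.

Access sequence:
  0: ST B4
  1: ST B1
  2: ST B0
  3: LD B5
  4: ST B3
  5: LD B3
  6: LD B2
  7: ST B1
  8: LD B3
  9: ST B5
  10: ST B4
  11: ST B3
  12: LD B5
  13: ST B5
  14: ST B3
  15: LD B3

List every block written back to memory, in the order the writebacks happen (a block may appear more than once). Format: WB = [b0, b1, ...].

  0 | W B4 → L0 miss [D]
  1 | W B1 → L1 miss [D]
  2 | W B0 → L0 miss wb→B4 [D]
  3 | R B5 → L1 miss wb→B1 [-]
  4 | W B3 → L1 miss [D]
  5 | R B3 → L1 hit [D]
  6 | R B2 → L0 miss wb→B0 [-]
  7 | W B1 → L1 miss wb→B3 [D]
  8 | R B3 → L1 miss wb→B1 [-]
  9 | W B5 → L1 miss [D]
  10 | W B4 → L0 miss [D]
  11 | W B3 → L1 miss wb→B5 [D]
  12 | R B5 → L1 miss wb→B3 [-]
  13 | W B5 → L1 hit [D]
  14 | W B3 → L1 miss wb→B5 [D]
  15 | R B3 → L1 hit [D]

WB = [4, 1, 0, 3, 1, 5, 3, 5]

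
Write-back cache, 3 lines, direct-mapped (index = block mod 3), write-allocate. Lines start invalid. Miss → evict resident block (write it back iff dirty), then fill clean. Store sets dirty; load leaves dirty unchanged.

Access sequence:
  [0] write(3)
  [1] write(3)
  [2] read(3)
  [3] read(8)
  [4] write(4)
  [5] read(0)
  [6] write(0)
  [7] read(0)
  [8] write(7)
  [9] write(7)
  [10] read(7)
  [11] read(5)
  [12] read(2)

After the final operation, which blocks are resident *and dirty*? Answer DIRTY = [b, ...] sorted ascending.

DIRTY = [0, 7]

0: W B3 → L0 miss [D]
1: W B3 → L0 hit [D]
2: R B3 → L0 hit [D]
3: R B8 → L2 miss [-]
4: W B4 → L1 miss [D]
5: R B0 → L0 miss wb→B3 [-]
6: W B0 → L0 hit [D]
7: R B0 → L0 hit [D]
8: W B7 → L1 miss wb→B4 [D]
9: W B7 → L1 hit [D]
10: R B7 → L1 hit [D]
11: R B5 → L2 miss [-]
12: R B2 → L2 miss [-]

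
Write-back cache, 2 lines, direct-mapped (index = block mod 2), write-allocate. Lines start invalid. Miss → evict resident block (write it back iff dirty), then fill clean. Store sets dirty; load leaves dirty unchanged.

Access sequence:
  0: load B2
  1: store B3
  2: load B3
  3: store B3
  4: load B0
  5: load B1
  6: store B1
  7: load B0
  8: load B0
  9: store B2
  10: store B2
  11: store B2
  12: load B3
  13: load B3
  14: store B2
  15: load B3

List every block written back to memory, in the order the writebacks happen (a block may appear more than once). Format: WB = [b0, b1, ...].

WB = [3, 1]

  0 | R B2 → L0 miss [-]
  1 | W B3 → L1 miss [D]
  2 | R B3 → L1 hit [D]
  3 | W B3 → L1 hit [D]
  4 | R B0 → L0 miss [-]
  5 | R B1 → L1 miss wb→B3 [-]
  6 | W B1 → L1 hit [D]
  7 | R B0 → L0 hit [-]
  8 | R B0 → L0 hit [-]
  9 | W B2 → L0 miss [D]
  10 | W B2 → L0 hit [D]
  11 | W B2 → L0 hit [D]
  12 | R B3 → L1 miss wb→B1 [-]
  13 | R B3 → L1 hit [-]
  14 | W B2 → L0 hit [D]
  15 | R B3 → L1 hit [-]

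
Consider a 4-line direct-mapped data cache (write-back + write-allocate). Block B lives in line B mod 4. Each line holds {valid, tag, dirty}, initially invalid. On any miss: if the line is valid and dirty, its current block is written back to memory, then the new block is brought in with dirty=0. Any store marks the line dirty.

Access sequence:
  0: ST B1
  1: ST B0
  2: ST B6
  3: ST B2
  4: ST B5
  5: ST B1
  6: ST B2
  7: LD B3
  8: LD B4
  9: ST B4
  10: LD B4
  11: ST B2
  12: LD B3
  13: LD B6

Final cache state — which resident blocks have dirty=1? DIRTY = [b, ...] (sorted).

DIRTY = [1, 4]

0: W B1 → L1 miss [D]
1: W B0 → L0 miss [D]
2: W B6 → L2 miss [D]
3: W B2 → L2 miss wb→B6 [D]
4: W B5 → L1 miss wb→B1 [D]
5: W B1 → L1 miss wb→B5 [D]
6: W B2 → L2 hit [D]
7: R B3 → L3 miss [-]
8: R B4 → L0 miss wb→B0 [-]
9: W B4 → L0 hit [D]
10: R B4 → L0 hit [D]
11: W B2 → L2 hit [D]
12: R B3 → L3 hit [-]
13: R B6 → L2 miss wb→B2 [-]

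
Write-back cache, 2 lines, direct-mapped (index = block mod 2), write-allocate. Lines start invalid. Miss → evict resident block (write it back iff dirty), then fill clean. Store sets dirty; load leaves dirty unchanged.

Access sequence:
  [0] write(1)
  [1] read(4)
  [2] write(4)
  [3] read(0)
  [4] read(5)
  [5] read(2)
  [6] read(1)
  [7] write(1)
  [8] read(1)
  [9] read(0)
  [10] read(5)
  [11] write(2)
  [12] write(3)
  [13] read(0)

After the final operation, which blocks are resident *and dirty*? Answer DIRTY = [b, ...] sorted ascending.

DIRTY = [3]

  0 | W B1 → L1 miss [D]
  1 | R B4 → L0 miss [-]
  2 | W B4 → L0 hit [D]
  3 | R B0 → L0 miss wb→B4 [-]
  4 | R B5 → L1 miss wb→B1 [-]
  5 | R B2 → L0 miss [-]
  6 | R B1 → L1 miss [-]
  7 | W B1 → L1 hit [D]
  8 | R B1 → L1 hit [D]
  9 | R B0 → L0 miss [-]
  10 | R B5 → L1 miss wb→B1 [-]
  11 | W B2 → L0 miss [D]
  12 | W B3 → L1 miss [D]
  13 | R B0 → L0 miss wb→B2 [-]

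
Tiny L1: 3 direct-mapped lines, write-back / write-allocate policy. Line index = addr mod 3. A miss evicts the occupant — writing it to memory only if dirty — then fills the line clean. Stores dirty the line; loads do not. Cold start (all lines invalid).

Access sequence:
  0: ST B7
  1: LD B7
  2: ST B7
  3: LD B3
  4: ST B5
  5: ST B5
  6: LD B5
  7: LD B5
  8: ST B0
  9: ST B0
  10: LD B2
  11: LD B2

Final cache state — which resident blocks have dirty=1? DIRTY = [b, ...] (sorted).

0: W B7 -> L1 miss  d=D]
1: R B7 -> L1 hit  d=D]
2: W B7 -> L1 hit  d=D]
3: R B3 -> L0 miss  d=-]
4: W B5 -> L2 miss  d=D]
5: W B5 -> L2 hit  d=D]
6: R B5 -> L2 hit  d=D]
7: R B5 -> L2 hit  d=D]
8: W B0 -> L0 miss  d=D]
9: W B0 -> L0 hit  d=D]
10: R B2 -> L2 miss wb->B5  d=-]
11: R B2 -> L2 hit  d=-]

DIRTY = [0, 7]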